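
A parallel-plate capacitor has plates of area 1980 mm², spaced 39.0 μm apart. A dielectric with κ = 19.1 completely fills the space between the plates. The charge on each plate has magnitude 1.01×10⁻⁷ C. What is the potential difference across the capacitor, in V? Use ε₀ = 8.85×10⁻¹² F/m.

A = 1980 mm² = 1.98×10⁻³ m².
C = κε₀A/d = 19.1 × 8.85×10⁻¹² × 1.98×10⁻³ / 3.90×10⁻⁵ = 8.58×10⁻⁹ F.
V = Q/C = 1.01×10⁻⁷ / 8.58×10⁻⁹ = 11.8 V.

11.8 V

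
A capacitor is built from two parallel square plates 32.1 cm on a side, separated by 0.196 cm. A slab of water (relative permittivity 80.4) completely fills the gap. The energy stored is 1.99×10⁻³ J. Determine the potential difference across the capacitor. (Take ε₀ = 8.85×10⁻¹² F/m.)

326 V

A = (32.1 cm)² = 0.103 m².
C = κε₀A/d = 80.4 × 8.85×10⁻¹² × 0.103 / 1.96×10⁻³ = 3.74×10⁻⁸ F.
V = √(2U/C) = √(2 × 1.99×10⁻³ / 3.74×10⁻⁸) = 3.26×10² V.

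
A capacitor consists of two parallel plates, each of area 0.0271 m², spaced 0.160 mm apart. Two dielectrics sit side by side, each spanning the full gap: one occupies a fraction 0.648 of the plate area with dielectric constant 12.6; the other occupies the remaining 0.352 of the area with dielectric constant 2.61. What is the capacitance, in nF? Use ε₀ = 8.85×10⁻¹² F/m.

Side-by-side slabs ⇒ two capacitors in parallel, each spanning the full gap.
C₁ = κ₁ε₀A₁/d = 12.6 × 8.85×10⁻¹² × 1.76×10⁻² / 1.60×10⁻⁴ = 1.22×10⁻⁸ F.
C₂ = κ₂ε₀A₂/d = 2.61 × 8.85×10⁻¹² × 9.54×10⁻³ / 1.60×10⁻⁴ = 1.38×10⁻⁹ F.
C = C₁ + C₂ = 1.36×10⁻⁸ F.

C ≈ 13.6 nF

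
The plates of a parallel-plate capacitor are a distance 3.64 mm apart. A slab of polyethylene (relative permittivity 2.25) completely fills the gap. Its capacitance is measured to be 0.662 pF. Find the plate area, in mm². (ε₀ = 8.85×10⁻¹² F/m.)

A = Cd/(κε₀) = 6.62×10⁻¹³ × 3.64×10⁻³ / (2.25 × 8.85×10⁻¹²) = 1.21×10⁻⁴ m².

A ≈ 121 mm²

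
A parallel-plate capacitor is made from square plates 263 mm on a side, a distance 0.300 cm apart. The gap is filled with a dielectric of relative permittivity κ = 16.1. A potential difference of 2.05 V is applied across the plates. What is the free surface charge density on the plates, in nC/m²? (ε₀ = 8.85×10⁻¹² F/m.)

A = (263 mm)² = 6.92×10⁻² m².
C = κε₀A/d = 16.1 × 8.85×10⁻¹² × 6.92×10⁻² / 3.00×10⁻³ = 3.29×10⁻⁹ F.
σ = Q/A = CV/A = 3.29×10⁻⁹ × 2.05 / 6.92×10⁻² = 9.74×10⁻⁸ C/m².

σ ≈ 97.4 nC/m²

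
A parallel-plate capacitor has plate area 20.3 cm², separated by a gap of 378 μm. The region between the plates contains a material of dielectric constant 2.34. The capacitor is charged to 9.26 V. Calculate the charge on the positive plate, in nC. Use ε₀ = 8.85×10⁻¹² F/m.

A = 20.3 cm² = 2.03×10⁻³ m².
C = κε₀A/d = 2.34 × 8.85×10⁻¹² × 2.03×10⁻³ / 3.78×10⁻⁴ = 1.11×10⁻¹⁰ F.
Q = CV = 1.11×10⁻¹⁰ × 9.26 = 1.03×10⁻⁹ C.

1.03 nC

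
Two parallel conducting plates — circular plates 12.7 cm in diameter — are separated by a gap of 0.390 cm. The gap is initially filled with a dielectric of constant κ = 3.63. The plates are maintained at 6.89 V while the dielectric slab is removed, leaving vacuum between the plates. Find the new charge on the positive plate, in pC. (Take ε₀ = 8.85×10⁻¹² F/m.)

Q ≈ 198 pC

A = π(12.7/2 cm)² = 1.27×10⁻² m².
Initially C₁ = κε₀A/d = 3.63 × 8.85×10⁻¹² × 1.27×10⁻² / 3.90×10⁻³ = 1.04×10⁻¹⁰ F.
Q₁ = 7.19×10⁻¹⁰ C.
Battery connected ⇒ V is held fixed. C₂ = 0.275 C₁ and Q = CV, so Q₂/Q₁ = C₂/C₁ = 0.275.
Q₂ = 0.275 × 7.19×10⁻¹⁰ = 1.98×10⁻¹⁰ C.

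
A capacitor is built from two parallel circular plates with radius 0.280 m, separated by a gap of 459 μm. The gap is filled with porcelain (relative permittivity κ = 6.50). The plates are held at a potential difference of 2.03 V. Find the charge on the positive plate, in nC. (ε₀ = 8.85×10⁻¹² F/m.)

A = π(0.280 m)² = 0.246 m².
C = κε₀A/d = 6.50 × 8.85×10⁻¹² × 0.246 / 4.59×10⁻⁴ = 3.09×10⁻⁸ F.
Q = CV = 3.09×10⁻⁸ × 2.03 = 6.27×10⁻⁸ C.

62.7 nC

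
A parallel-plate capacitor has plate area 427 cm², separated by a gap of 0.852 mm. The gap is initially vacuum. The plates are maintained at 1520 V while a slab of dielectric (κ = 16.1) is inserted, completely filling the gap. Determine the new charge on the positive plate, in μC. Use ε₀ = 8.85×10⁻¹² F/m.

Q ≈ 10.9 μC

A = 427 cm² = 4.27×10⁻² m².
Initially C₁ = ε₀A/d = 8.85×10⁻¹² × 4.27×10⁻² / 8.52×10⁻⁴ = 4.44×10⁻¹⁰ F.
Q₁ = 6.74×10⁻⁷ C.
Battery connected ⇒ V is held fixed. C₂ = 16.1 C₁ and Q = CV, so Q₂/Q₁ = C₂/C₁ = 16.1.
Q₂ = 16.1 × 6.74×10⁻⁷ = 1.09×10⁻⁵ C.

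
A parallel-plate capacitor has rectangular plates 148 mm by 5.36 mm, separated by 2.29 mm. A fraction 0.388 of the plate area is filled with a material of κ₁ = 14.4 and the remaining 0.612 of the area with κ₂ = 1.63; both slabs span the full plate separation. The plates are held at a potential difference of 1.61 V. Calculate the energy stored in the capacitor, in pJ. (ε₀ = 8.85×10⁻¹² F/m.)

A = 148 × 5.36 mm² = 7.93×10⁻⁴ m².
Side-by-side slabs ⇒ two capacitors in parallel, each spanning the full gap.
C₁ = κ₁ε₀A₁/d = 14.4 × 8.85×10⁻¹² × 3.08×10⁻⁴ / 2.29×10⁻³ = 1.71×10⁻¹¹ F.
C₂ = κ₂ε₀A₂/d = 1.63 × 8.85×10⁻¹² × 4.85×10⁻⁴ / 2.29×10⁻³ = 3.06×10⁻¹² F.
C = C₁ + C₂ = 2.02×10⁻¹¹ F.
U = ½CV² = ½ × 2.02×10⁻¹¹ × (1.61)² = 2.62×10⁻¹¹ J.

U ≈ 26.2 pJ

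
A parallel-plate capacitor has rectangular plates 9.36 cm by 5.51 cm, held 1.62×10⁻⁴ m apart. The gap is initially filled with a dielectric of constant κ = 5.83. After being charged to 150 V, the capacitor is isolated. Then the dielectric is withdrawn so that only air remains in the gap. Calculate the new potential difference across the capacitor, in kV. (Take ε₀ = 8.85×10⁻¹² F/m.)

A = 9.36 × 5.51 cm² = 5.16×10⁻³ m².
Initially C₁ = κε₀A/d = 5.83 × 8.85×10⁻¹² × 5.16×10⁻³ / 1.62×10⁻⁴ = 1.64×10⁻⁹ F.
V₁ = 1.50×10² V.
Isolated ⇒ Q is held fixed. C₂ = 0.172 C₁ and V = Q/C, so V₂/V₁ = C₁/C₂ = 5.83.
V₂ = 5.83 × 1.50×10² = 8.75×10² V.

0.875 kV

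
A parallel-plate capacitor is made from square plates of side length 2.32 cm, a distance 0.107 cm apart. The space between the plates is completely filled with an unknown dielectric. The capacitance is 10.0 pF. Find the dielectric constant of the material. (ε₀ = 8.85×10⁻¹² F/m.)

A = (2.32 cm)² = 5.38×10⁻⁴ m².
κ = Cd/(ε₀A) = 1.00×10⁻¹¹ × 1.07×10⁻³ / (8.85×10⁻¹² × 5.38×10⁻⁴) = 2.25.

κ ≈ 2.25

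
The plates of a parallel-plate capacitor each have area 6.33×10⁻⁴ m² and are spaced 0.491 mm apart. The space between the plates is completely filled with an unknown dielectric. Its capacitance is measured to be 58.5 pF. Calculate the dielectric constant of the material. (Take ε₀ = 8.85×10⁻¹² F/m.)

κ = Cd/(ε₀A) = 5.85×10⁻¹¹ × 4.91×10⁻⁴ / (8.85×10⁻¹² × 6.33×10⁻⁴) = 5.13.

κ ≈ 5.13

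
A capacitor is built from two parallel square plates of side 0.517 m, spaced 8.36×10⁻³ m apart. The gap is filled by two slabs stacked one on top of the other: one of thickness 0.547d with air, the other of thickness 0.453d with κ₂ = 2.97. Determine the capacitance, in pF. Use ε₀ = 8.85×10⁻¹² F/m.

C ≈ 404 pF

A = (0.517 m)² = 0.267 m².
Stacked slabs ⇒ two capacitors in series, each with the full plate area.
C₁ = κ₁ε₀A/d₁ = 1.00 × 8.85×10⁻¹² × 0.267 / 4.57×10⁻³ = 5.17×10⁻¹⁰ F.
C₂ = κ₂ε₀A/d₂ = 2.97 × 8.85×10⁻¹² × 0.267 / 3.79×10⁻³ = 1.86×10⁻⁹ F.
C = (1/C₁ + 1/C₂)⁻¹ = 4.04×10⁻¹⁰ F.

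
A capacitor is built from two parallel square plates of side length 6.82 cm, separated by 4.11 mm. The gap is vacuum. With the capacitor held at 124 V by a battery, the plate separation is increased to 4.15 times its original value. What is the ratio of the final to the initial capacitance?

C = ε₀A/d scales as 1/d, so C₂/C₁ = d₁/d₂ = 1/4.15 = 0.241.

C₂/C₁ ≈ 0.241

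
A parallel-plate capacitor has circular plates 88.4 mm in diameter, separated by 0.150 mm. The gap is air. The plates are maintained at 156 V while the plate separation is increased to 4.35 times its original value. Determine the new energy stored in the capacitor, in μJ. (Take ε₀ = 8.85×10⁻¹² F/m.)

1.01 μJ

A = π(88.4/2 mm)² = 6.14×10⁻³ m².
Initially C₁ = ε₀A/d = 8.85×10⁻¹² × 6.14×10⁻³ / 1.50×10⁻⁴ = 3.62×10⁻¹⁰ F.
U₁ = 4.41×10⁻⁶ J.
Battery connected ⇒ V is held fixed. C₂ = 0.230 C₁ and U = ½CV², so U₂/U₁ = C₂/C₁ = 0.230.
U₂ = 0.230 × 4.41×10⁻⁶ = 1.01×10⁻⁶ J.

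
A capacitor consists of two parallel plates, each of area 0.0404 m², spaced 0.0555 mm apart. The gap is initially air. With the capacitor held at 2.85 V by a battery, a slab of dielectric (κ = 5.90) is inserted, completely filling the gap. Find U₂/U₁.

Battery connected ⇒ V is held fixed.
C₂ = 5.90 C₁ and U = ½CV², so U₂/U₁ = C₂/C₁ = 5.90.

5.90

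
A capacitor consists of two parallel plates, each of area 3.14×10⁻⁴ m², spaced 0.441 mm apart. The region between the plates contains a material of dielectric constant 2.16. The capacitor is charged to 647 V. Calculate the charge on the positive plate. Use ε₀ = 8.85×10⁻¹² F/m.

Q ≈ 8.81 nC

C = κε₀A/d = 2.16 × 8.85×10⁻¹² × 3.14×10⁻⁴ / 4.41×10⁻⁴ = 1.36×10⁻¹¹ F.
Q = CV = 1.36×10⁻¹¹ × 647 = 8.81×10⁻⁹ C.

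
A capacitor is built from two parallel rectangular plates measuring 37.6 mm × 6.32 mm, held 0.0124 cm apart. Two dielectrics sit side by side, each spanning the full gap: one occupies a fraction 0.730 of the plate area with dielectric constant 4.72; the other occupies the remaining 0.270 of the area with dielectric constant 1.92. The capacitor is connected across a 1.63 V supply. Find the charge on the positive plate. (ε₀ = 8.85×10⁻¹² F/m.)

A = 37.6 × 6.32 mm² = 2.38×10⁻⁴ m².
Side-by-side slabs ⇒ two capacitors in parallel, each spanning the full gap.
C₁ = κ₁ε₀A₁/d = 4.72 × 8.85×10⁻¹² × 1.73×10⁻⁴ / 1.24×10⁻⁴ = 5.84×10⁻¹¹ F.
C₂ = κ₂ε₀A₂/d = 1.92 × 8.85×10⁻¹² × 6.42×10⁻⁵ / 1.24×10⁻⁴ = 8.79×10⁻¹² F.
C = C₁ + C₂ = 6.72×10⁻¹¹ F.
Q = CV = 6.72×10⁻¹¹ × 1.63 = 1.10×10⁻¹⁰ C.

110 pC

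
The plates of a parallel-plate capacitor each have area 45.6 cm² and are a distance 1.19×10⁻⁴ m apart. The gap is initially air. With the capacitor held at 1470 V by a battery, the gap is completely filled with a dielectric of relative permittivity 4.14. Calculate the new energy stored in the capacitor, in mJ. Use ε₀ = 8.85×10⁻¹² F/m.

A = 45.6 cm² = 4.56×10⁻³ m².
Initially C₁ = ε₀A/d = 8.85×10⁻¹² × 4.56×10⁻³ / 1.19×10⁻⁴ = 3.39×10⁻¹⁰ F.
U₁ = 3.66×10⁻⁴ J.
Battery connected ⇒ V is held fixed. C₂ = 4.14 C₁ and U = ½CV², so U₂/U₁ = C₂/C₁ = 4.14.
U₂ = 4.14 × 3.66×10⁻⁴ = 1.52×10⁻³ J.

U ≈ 1.52 mJ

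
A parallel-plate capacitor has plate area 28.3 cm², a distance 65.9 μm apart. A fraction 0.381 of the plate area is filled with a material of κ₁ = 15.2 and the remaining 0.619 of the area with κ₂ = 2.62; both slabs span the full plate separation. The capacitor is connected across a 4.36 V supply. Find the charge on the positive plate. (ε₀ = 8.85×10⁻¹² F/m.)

12.3 nC

A = 28.3 cm² = 2.83×10⁻³ m².
Side-by-side slabs ⇒ two capacitors in parallel, each spanning the full gap.
C₁ = κ₁ε₀A₁/d = 15.2 × 8.85×10⁻¹² × 1.08×10⁻³ / 6.59×10⁻⁵ = 2.20×10⁻⁹ F.
C₂ = κ₂ε₀A₂/d = 2.62 × 8.85×10⁻¹² × 1.75×10⁻³ / 6.59×10⁻⁵ = 6.16×10⁻¹⁰ F.
C = C₁ + C₂ = 2.82×10⁻⁹ F.
Q = CV = 2.82×10⁻⁹ × 4.36 = 1.23×10⁻⁸ C.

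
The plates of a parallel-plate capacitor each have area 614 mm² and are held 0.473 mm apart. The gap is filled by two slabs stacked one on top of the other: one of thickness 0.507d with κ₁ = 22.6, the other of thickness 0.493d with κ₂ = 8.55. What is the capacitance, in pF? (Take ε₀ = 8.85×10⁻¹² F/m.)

A = 614 mm² = 6.14×10⁻⁴ m².
Stacked slabs ⇒ two capacitors in series, each with the full plate area.
C₁ = κ₁ε₀A/d₁ = 22.6 × 8.85×10⁻¹² × 6.14×10⁻⁴ / 2.40×10⁻⁴ = 5.12×10⁻¹⁰ F.
C₂ = κ₂ε₀A/d₂ = 8.55 × 8.85×10⁻¹² × 6.14×10⁻⁴ / 2.33×10⁻⁴ = 1.99×10⁻¹⁰ F.
C = (1/C₁ + 1/C₂)⁻¹ = 1.43×10⁻¹⁰ F.

C ≈ 143 pF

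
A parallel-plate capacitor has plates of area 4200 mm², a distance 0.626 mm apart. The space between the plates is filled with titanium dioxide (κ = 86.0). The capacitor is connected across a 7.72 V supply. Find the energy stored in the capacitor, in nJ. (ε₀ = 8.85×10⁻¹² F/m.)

152 nJ

A = 4200 mm² = 4.20×10⁻³ m².
C = κε₀A/d = 86.0 × 8.85×10⁻¹² × 4.20×10⁻³ / 6.26×10⁻⁴ = 5.11×10⁻⁹ F.
U = ½CV² = ½ × 5.11×10⁻⁹ × (7.72)² = 1.52×10⁻⁷ J.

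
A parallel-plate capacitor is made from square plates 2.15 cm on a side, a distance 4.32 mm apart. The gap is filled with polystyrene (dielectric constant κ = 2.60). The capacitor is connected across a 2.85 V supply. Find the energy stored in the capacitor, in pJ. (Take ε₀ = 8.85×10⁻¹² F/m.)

A = (2.15 cm)² = 4.62×10⁻⁴ m².
C = κε₀A/d = 2.60 × 8.85×10⁻¹² × 4.62×10⁻⁴ / 4.32×10⁻³ = 2.46×10⁻¹² F.
U = ½CV² = ½ × 2.46×10⁻¹² × (2.85)² = 10.00×10⁻¹² J.

U ≈ 10.00 pJ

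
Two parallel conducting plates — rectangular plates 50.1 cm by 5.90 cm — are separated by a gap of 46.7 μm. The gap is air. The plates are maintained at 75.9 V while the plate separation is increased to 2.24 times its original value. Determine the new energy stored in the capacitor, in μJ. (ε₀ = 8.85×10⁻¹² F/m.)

7.20 μJ

A = 50.1 × 5.90 cm² = 2.96×10⁻² m².
Initially C₁ = ε₀A/d = 8.85×10⁻¹² × 2.96×10⁻² / 4.67×10⁻⁵ = 5.60×10⁻⁹ F.
U₁ = 1.61×10⁻⁵ J.
Battery connected ⇒ V is held fixed. C₂ = 0.446 C₁ and U = ½CV², so U₂/U₁ = C₂/C₁ = 0.446.
U₂ = 0.446 × 1.61×10⁻⁵ = 7.20×10⁻⁶ J.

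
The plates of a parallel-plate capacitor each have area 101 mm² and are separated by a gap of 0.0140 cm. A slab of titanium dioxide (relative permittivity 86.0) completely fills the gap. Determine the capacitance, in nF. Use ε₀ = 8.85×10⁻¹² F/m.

A = 101 mm² = 1.01×10⁻⁴ m².
C = κε₀A/d = 86.0 × 8.85×10⁻¹² × 1.01×10⁻⁴ / 1.40×10⁻⁴ = 5.49×10⁻¹⁰ F.

0.549 nF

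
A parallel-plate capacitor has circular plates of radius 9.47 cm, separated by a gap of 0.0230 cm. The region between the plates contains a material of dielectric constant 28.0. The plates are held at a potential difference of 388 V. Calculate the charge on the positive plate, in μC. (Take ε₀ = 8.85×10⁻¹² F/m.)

A = π(9.47 cm)² = 2.82×10⁻² m².
C = κε₀A/d = 28.0 × 8.85×10⁻¹² × 2.82×10⁻² / 2.30×10⁻⁴ = 3.04×10⁻⁸ F.
Q = CV = 3.04×10⁻⁸ × 388 = 1.18×10⁻⁵ C.

11.8 μC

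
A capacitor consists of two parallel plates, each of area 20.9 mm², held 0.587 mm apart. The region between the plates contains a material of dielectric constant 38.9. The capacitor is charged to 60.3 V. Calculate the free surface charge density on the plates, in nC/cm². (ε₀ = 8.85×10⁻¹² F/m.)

A = 20.9 mm² = 2.09×10⁻⁵ m².
C = κε₀A/d = 38.9 × 8.85×10⁻¹² × 2.09×10⁻⁵ / 5.87×10⁻⁴ = 1.23×10⁻¹¹ F.
σ = Q/A = CV/A = 1.23×10⁻¹¹ × 60.3 / 2.09×10⁻⁵ = 3.54×10⁻⁵ C/m².

3.54 nC/cm²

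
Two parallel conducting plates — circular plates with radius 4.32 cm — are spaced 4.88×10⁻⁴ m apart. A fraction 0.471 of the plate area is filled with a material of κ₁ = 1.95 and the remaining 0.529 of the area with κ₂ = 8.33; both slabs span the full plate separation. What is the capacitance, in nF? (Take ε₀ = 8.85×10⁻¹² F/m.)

0.566 nF

A = π(4.32 cm)² = 5.86×10⁻³ m².
Side-by-side slabs ⇒ two capacitors in parallel, each spanning the full gap.
C₁ = κ₁ε₀A₁/d = 1.95 × 8.85×10⁻¹² × 2.76×10⁻³ / 4.88×10⁻⁴ = 9.77×10⁻¹¹ F.
C₂ = κ₂ε₀A₂/d = 8.33 × 8.85×10⁻¹² × 3.10×10⁻³ / 4.88×10⁻⁴ = 4.69×10⁻¹⁰ F.
C = C₁ + C₂ = 5.66×10⁻¹⁰ F.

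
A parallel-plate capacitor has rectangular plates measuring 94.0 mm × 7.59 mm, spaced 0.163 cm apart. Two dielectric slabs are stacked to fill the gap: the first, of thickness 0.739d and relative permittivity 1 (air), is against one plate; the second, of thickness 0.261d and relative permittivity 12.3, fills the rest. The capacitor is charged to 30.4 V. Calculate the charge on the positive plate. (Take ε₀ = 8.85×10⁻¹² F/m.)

155 pC

A = 94.0 × 7.59 mm² = 7.13×10⁻⁴ m².
Stacked slabs ⇒ two capacitors in series, each with the full plate area.
C₁ = κ₁ε₀A/d₁ = 1.00 × 8.85×10⁻¹² × 7.13×10⁻⁴ / 1.20×10⁻³ = 5.24×10⁻¹² F.
C₂ = κ₂ε₀A/d₂ = 12.3 × 8.85×10⁻¹² × 7.13×10⁻⁴ / 4.25×10⁻⁴ = 1.83×10⁻¹⁰ F.
C = (1/C₁ + 1/C₂)⁻¹ = 5.10×10⁻¹² F.
Q = CV = 5.10×10⁻¹² × 30.4 = 1.55×10⁻¹⁰ C.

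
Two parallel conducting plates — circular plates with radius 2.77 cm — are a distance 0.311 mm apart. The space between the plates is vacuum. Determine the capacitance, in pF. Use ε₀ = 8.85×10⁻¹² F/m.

A = π(2.77 cm)² = 2.41×10⁻³ m².
C = ε₀A/d = 8.85×10⁻¹² × 2.41×10⁻³ / 3.11×10⁻⁴ = 6.86×10⁻¹¹ F.

68.6 pF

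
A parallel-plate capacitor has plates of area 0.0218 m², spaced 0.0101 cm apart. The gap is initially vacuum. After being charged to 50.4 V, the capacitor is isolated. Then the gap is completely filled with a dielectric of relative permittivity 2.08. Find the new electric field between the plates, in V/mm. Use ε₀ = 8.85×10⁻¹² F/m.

Initially C₁ = ε₀A/d = 8.85×10⁻¹² × 2.18×10⁻² / 1.01×10⁻⁴ = 1.91×10⁻⁹ F.
E₁ = 4.99×10⁵ V/m.
Isolated ⇒ Q is held fixed. V₂ = Q/C₂ = V₁/2.08; E = V/d, so E₂/E₁ = (V₂/V₁)(d₁/d₂) = 0.481.
E₂ = 0.481 × 4.99×10⁵ = 2.40×10⁵ V/m.

240 V/mm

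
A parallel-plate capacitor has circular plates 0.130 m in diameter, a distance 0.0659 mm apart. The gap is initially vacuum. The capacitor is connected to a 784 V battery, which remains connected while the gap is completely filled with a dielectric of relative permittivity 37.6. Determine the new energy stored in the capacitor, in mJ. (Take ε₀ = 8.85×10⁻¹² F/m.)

U ≈ 20.6 mJ

A = π(0.130/2 m)² = 1.33×10⁻² m².
Initially C₁ = ε₀A/d = 8.85×10⁻¹² × 1.33×10⁻² / 6.59×10⁻⁵ = 1.78×10⁻⁹ F.
U₁ = 5.48×10⁻⁴ J.
Battery connected ⇒ V is held fixed. C₂ = 37.6 C₁ and U = ½CV², so U₂/U₁ = C₂/C₁ = 37.6.
U₂ = 37.6 × 5.48×10⁻⁴ = 2.06×10⁻² J.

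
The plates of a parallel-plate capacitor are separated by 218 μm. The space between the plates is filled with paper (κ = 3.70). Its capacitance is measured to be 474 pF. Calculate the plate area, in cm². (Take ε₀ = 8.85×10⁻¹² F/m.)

A = Cd/(κε₀) = 4.74×10⁻¹⁰ × 2.18×10⁻⁴ / (3.70 × 8.85×10⁻¹²) = 3.16×10⁻³ m².

A ≈ 31.6 cm²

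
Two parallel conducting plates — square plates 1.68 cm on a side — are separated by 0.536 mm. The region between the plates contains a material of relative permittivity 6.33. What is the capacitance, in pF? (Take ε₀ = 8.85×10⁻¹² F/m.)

C ≈ 29.5 pF

A = (1.68 cm)² = 2.82×10⁻⁴ m².
C = κε₀A/d = 6.33 × 8.85×10⁻¹² × 2.82×10⁻⁴ / 5.36×10⁻⁴ = 2.95×10⁻¹¹ F.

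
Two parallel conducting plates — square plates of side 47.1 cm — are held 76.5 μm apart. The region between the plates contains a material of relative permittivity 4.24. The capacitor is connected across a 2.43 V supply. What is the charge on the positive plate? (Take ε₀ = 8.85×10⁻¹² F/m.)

264 nC

A = (47.1 cm)² = 0.222 m².
C = κε₀A/d = 4.24 × 8.85×10⁻¹² × 0.222 / 7.65×10⁻⁵ = 1.09×10⁻⁷ F.
Q = CV = 1.09×10⁻⁷ × 2.43 = 2.64×10⁻⁷ C.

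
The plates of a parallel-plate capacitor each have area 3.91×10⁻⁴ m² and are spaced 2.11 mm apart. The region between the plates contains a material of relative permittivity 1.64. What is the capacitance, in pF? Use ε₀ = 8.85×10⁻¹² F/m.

C ≈ 2.69 pF

C = κε₀A/d = 1.64 × 8.85×10⁻¹² × 3.91×10⁻⁴ / 2.11×10⁻³ = 2.69×10⁻¹² F.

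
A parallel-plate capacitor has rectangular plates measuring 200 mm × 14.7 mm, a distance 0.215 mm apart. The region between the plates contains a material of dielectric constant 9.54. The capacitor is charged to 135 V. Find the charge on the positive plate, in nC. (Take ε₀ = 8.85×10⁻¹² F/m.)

A = 200 × 14.7 mm² = 2.94×10⁻³ m².
C = κε₀A/d = 9.54 × 8.85×10⁻¹² × 2.94×10⁻³ / 2.15×10⁻⁴ = 1.15×10⁻⁹ F.
Q = CV = 1.15×10⁻⁹ × 135 = 1.56×10⁻⁷ C.

156 nC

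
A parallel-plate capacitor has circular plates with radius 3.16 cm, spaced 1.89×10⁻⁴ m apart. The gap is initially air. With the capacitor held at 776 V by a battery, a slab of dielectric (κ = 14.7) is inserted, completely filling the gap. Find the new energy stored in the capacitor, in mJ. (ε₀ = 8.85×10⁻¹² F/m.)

U ≈ 0.650 mJ

A = π(3.16 cm)² = 3.14×10⁻³ m².
Initially C₁ = ε₀A/d = 8.85×10⁻¹² × 3.14×10⁻³ / 1.89×10⁻⁴ = 1.47×10⁻¹⁰ F.
U₁ = 4.42×10⁻⁵ J.
Battery connected ⇒ V is held fixed. C₂ = 14.7 C₁ and U = ½CV², so U₂/U₁ = C₂/C₁ = 14.7.
U₂ = 14.7 × 4.42×10⁻⁵ = 6.50×10⁻⁴ J.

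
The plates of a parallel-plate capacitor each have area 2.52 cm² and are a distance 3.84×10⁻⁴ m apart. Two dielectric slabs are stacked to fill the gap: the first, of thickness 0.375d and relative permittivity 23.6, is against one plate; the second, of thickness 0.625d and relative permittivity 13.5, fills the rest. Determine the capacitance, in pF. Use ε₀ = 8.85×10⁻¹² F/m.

C ≈ 93.4 pF

A = 2.52 cm² = 2.52×10⁻⁴ m².
Stacked slabs ⇒ two capacitors in series, each with the full plate area.
C₁ = κ₁ε₀A/d₁ = 23.6 × 8.85×10⁻¹² × 2.52×10⁻⁴ / 1.44×10⁻⁴ = 3.66×10⁻¹⁰ F.
C₂ = κ₂ε₀A/d₂ = 13.5 × 8.85×10⁻¹² × 2.52×10⁻⁴ / 2.40×10⁻⁴ = 1.25×10⁻¹⁰ F.
C = (1/C₁ + 1/C₂)⁻¹ = 9.34×10⁻¹¹ F.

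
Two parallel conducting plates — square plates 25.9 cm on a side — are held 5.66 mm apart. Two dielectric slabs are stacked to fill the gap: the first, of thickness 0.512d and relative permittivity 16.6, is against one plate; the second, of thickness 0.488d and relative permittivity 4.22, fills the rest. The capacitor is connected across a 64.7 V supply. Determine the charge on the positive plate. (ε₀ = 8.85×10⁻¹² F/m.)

A = (25.9 cm)² = 6.71×10⁻² m².
Stacked slabs ⇒ two capacitors in series, each with the full plate area.
C₁ = κ₁ε₀A/d₁ = 16.6 × 8.85×10⁻¹² × 6.71×10⁻² / 2.90×10⁻³ = 3.40×10⁻⁹ F.
C₂ = κ₂ε₀A/d₂ = 4.22 × 8.85×10⁻¹² × 6.71×10⁻² / 2.76×10⁻³ = 9.07×10⁻¹⁰ F.
C = (1/C₁ + 1/C₂)⁻¹ = 7.16×10⁻¹⁰ F.
Q = CV = 7.16×10⁻¹⁰ × 64.7 = 4.63×10⁻⁸ C.

46.3 nC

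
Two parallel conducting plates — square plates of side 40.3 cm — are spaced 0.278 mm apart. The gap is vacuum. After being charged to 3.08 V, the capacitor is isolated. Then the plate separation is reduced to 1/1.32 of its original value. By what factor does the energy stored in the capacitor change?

Isolated ⇒ Q is held fixed.
C₂ = 1.32 C₁ and U = Q²/(2C), so U₂/U₁ = C₁/C₂ = 0.758.

0.758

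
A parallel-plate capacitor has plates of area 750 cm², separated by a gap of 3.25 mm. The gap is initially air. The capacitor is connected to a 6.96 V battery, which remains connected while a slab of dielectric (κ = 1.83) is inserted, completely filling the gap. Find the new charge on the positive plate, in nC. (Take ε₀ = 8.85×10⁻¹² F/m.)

A = 750 cm² = 7.50×10⁻² m².
Initially C₁ = ε₀A/d = 8.85×10⁻¹² × 7.50×10⁻² / 3.25×10⁻³ = 2.04×10⁻¹⁰ F.
Q₁ = 1.42×10⁻⁹ C.
Battery connected ⇒ V is held fixed. C₂ = 1.83 C₁ and Q = CV, so Q₂/Q₁ = C₂/C₁ = 1.83.
Q₂ = 1.83 × 1.42×10⁻⁹ = 2.60×10⁻⁹ C.

2.60 nC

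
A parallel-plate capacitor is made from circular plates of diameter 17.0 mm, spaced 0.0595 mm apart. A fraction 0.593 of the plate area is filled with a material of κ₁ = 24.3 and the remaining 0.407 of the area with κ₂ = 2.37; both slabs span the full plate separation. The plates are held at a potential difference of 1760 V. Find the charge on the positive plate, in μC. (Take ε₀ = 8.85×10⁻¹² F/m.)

Q ≈ 0.914 μC

A = π(17.0/2 mm)² = 2.27×10⁻⁴ m².
Side-by-side slabs ⇒ two capacitors in parallel, each spanning the full gap.
C₁ = κ₁ε₀A₁/d = 24.3 × 8.85×10⁻¹² × 1.35×10⁻⁴ / 5.95×10⁻⁵ = 4.86×10⁻¹⁰ F.
C₂ = κ₂ε₀A₂/d = 2.37 × 8.85×10⁻¹² × 9.24×10⁻⁵ / 5.95×10⁻⁵ = 3.26×10⁻¹¹ F.
C = C₁ + C₂ = 5.19×10⁻¹⁰ F.
Q = CV = 5.19×10⁻¹⁰ × 1760 = 9.14×10⁻⁷ C.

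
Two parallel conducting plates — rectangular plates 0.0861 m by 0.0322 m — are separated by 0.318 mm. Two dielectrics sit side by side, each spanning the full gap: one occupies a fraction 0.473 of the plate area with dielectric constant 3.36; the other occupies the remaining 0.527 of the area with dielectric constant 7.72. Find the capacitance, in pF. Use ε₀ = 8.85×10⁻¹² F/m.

A = 0.0861 × 0.0322 m² = 2.77×10⁻³ m².
Side-by-side slabs ⇒ two capacitors in parallel, each spanning the full gap.
C₁ = κ₁ε₀A₁/d = 3.36 × 8.85×10⁻¹² × 1.31×10⁻³ / 3.18×10⁻⁴ = 1.23×10⁻¹⁰ F.
C₂ = κ₂ε₀A₂/d = 7.72 × 8.85×10⁻¹² × 1.46×10⁻³ / 3.18×10⁻⁴ = 3.14×10⁻¹⁰ F.
C = C₁ + C₂ = 4.37×10⁻¹⁰ F.

437 pF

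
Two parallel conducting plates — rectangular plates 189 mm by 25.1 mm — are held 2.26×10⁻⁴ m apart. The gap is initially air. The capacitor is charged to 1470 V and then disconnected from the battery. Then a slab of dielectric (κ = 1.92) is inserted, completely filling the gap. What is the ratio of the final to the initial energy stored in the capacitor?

Isolated ⇒ Q is held fixed.
C₂ = 1.92 C₁ and U = Q²/(2C), so U₂/U₁ = C₁/C₂ = 0.521.

U₂/U₁ ≈ 0.521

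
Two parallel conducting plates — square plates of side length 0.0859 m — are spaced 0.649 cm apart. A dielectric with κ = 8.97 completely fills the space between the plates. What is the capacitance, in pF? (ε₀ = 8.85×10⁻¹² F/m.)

C ≈ 90.3 pF

A = (0.0859 m)² = 7.38×10⁻³ m².
C = κε₀A/d = 8.97 × 8.85×10⁻¹² × 7.38×10⁻³ / 6.49×10⁻³ = 9.03×10⁻¹¹ F.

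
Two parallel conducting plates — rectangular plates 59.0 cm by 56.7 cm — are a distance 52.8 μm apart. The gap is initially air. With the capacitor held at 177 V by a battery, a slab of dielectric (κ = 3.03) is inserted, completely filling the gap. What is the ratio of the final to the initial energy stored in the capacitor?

Battery connected ⇒ V is held fixed.
C₂ = 3.03 C₁ and U = ½CV², so U₂/U₁ = C₂/C₁ = 3.03.

3.03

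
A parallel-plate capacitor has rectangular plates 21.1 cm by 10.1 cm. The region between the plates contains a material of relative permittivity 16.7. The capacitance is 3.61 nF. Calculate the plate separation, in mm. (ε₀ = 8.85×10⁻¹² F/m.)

d ≈ 0.872 mm

A = 21.1 × 10.1 cm² = 2.13×10⁻² m².
d = κε₀A/C = 16.7 × 8.85×10⁻¹² × 2.13×10⁻² / 3.61×10⁻⁹ = 8.72×10⁻⁴ m.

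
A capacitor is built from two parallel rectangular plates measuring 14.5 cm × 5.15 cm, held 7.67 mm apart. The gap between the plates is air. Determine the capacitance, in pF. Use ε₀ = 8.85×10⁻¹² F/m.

C ≈ 8.62 pF

A = 14.5 × 5.15 cm² = 7.47×10⁻³ m².
C = ε₀A/d = 8.85×10⁻¹² × 7.47×10⁻³ / 7.67×10⁻³ = 8.62×10⁻¹² F.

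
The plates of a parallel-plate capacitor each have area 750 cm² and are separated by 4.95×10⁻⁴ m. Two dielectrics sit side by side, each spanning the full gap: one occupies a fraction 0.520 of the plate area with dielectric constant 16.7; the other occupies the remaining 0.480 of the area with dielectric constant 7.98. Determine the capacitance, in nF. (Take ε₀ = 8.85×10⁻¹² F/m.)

A = 750 cm² = 7.50×10⁻² m².
Side-by-side slabs ⇒ two capacitors in parallel, each spanning the full gap.
C₁ = κ₁ε₀A₁/d = 16.7 × 8.85×10⁻¹² × 3.90×10⁻² / 4.95×10⁻⁴ = 1.16×10⁻⁸ F.
C₂ = κ₂ε₀A₂/d = 7.98 × 8.85×10⁻¹² × 3.60×10⁻² / 4.95×10⁻⁴ = 5.14×10⁻⁹ F.
C = C₁ + C₂ = 1.68×10⁻⁸ F.

C ≈ 16.8 nF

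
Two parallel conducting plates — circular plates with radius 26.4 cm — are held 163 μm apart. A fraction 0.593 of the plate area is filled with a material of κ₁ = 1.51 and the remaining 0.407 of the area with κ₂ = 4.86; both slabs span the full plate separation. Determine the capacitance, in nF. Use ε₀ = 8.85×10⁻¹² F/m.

A = π(26.4 cm)² = 0.219 m².
Side-by-side slabs ⇒ two capacitors in parallel, each spanning the full gap.
C₁ = κ₁ε₀A₁/d = 1.51 × 8.85×10⁻¹² × 0.130 / 1.63×10⁻⁴ = 1.06×10⁻⁸ F.
C₂ = κ₂ε₀A₂/d = 4.86 × 8.85×10⁻¹² × 8.91×10⁻² / 1.63×10⁻⁴ = 2.35×10⁻⁸ F.
C = C₁ + C₂ = 3.42×10⁻⁸ F.

C ≈ 34.2 nF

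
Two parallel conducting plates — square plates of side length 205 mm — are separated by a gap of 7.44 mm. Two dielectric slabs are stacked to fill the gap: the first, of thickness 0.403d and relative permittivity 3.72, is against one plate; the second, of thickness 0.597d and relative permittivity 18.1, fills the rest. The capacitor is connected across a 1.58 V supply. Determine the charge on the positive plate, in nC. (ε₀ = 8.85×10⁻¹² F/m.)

A = (205 mm)² = 4.20×10⁻² m².
Stacked slabs ⇒ two capacitors in series, each with the full plate area.
C₁ = κ₁ε₀A/d₁ = 3.72 × 8.85×10⁻¹² × 4.20×10⁻² / 3.00×10⁻³ = 4.61×10⁻¹⁰ F.
C₂ = κ₂ε₀A/d₂ = 18.1 × 8.85×10⁻¹² × 4.20×10⁻² / 4.44×10⁻³ = 1.52×10⁻⁹ F.
C = (1/C₁ + 1/C₂)⁻¹ = 3.54×10⁻¹⁰ F.
Q = CV = 3.54×10⁻¹⁰ × 1.58 = 5.59×10⁻¹⁰ C.

0.559 nC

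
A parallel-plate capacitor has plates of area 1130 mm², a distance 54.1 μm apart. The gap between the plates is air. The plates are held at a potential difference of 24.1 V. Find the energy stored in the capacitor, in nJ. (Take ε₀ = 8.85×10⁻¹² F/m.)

A = 1130 mm² = 1.13×10⁻³ m².
C = ε₀A/d = 8.85×10⁻¹² × 1.13×10⁻³ / 5.41×10⁻⁵ = 1.85×10⁻¹⁰ F.
U = ½CV² = ½ × 1.85×10⁻¹⁰ × (24.1)² = 5.37×10⁻⁸ J.

53.7 nJ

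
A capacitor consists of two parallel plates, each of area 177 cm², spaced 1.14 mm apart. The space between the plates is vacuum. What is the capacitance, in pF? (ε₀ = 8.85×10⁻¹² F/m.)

137 pF

A = 177 cm² = 1.77×10⁻² m².
C = ε₀A/d = 8.85×10⁻¹² × 1.77×10⁻² / 1.14×10⁻³ = 1.37×10⁻¹⁰ F.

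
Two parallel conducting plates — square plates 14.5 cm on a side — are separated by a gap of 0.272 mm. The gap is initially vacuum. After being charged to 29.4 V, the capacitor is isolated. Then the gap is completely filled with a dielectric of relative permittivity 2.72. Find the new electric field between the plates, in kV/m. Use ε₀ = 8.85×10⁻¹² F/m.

A = (14.5 cm)² = 2.10×10⁻² m².
Initially C₁ = ε₀A/d = 8.85×10⁻¹² × 2.10×10⁻² / 2.72×10⁻⁴ = 6.84×10⁻¹⁰ F.
E₁ = 1.08×10⁵ V/m.
Isolated ⇒ Q is held fixed. V₂ = Q/C₂ = V₁/2.72; E = V/d, so E₂/E₁ = (V₂/V₁)(d₁/d₂) = 0.368.
E₂ = 0.368 × 1.08×10⁵ = 3.97×10⁴ V/m.

39.7 kV/m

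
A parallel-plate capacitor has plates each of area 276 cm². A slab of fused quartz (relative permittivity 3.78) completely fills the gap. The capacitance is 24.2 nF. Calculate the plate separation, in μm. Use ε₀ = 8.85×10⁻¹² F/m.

38.2 μm

A = 276 cm² = 2.76×10⁻² m².
d = κε₀A/C = 3.78 × 8.85×10⁻¹² × 2.76×10⁻² / 2.42×10⁻⁸ = 3.82×10⁻⁵ m.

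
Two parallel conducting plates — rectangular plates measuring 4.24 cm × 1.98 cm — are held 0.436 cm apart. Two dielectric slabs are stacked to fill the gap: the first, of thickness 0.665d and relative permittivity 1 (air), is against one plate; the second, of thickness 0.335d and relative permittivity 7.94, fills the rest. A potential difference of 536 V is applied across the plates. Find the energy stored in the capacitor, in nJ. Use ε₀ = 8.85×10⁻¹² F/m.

A = 4.24 × 1.98 cm² = 8.40×10⁻⁴ m².
Stacked slabs ⇒ two capacitors in series, each with the full plate area.
C₁ = κ₁ε₀A/d₁ = 1.00 × 8.85×10⁻¹² × 8.40×10⁻⁴ / 2.90×10⁻³ = 2.56×10⁻¹² F.
C₂ = κ₂ε₀A/d₂ = 7.94 × 8.85×10⁻¹² × 8.40×10⁻⁴ / 1.46×10⁻³ = 4.04×10⁻¹¹ F.
C = (1/C₁ + 1/C₂)⁻¹ = 2.41×10⁻¹² F.
U = ½CV² = ½ × 2.41×10⁻¹² × (536)² = 3.46×10⁻⁷ J.

U ≈ 346 nJ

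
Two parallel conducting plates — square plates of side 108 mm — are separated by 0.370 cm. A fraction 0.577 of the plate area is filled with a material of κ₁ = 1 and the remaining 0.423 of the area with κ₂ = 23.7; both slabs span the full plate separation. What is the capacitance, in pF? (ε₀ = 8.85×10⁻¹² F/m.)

A = (108 mm)² = 1.17×10⁻² m².
Side-by-side slabs ⇒ two capacitors in parallel, each spanning the full gap.
C₁ = κ₁ε₀A₁/d = 1.00 × 8.85×10⁻¹² × 6.73×10⁻³ / 3.70×10⁻³ = 1.61×10⁻¹¹ F.
C₂ = κ₂ε₀A₂/d = 23.7 × 8.85×10⁻¹² × 4.93×10⁻³ / 3.70×10⁻³ = 2.80×10⁻¹⁰ F.
C = C₁ + C₂ = 2.96×10⁻¹⁰ F.

C ≈ 296 pF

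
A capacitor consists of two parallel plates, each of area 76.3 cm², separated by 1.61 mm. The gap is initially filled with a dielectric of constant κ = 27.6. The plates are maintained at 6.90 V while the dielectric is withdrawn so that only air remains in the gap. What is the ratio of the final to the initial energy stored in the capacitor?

U₂/U₁ ≈ 0.0362

Battery connected ⇒ V is held fixed.
C₂ = 0.0362 C₁ and U = ½CV², so U₂/U₁ = C₂/C₁ = 0.0362.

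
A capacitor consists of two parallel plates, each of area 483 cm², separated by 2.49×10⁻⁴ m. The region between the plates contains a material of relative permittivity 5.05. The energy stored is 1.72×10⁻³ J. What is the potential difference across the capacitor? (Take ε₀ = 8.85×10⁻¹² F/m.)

A = 483 cm² = 4.83×10⁻² m².
C = κε₀A/d = 5.05 × 8.85×10⁻¹² × 4.83×10⁻² / 2.49×10⁻⁴ = 8.67×10⁻⁹ F.
V = √(2U/C) = √(2 × 1.72×10⁻³ / 8.67×10⁻⁹) = 6.30×10² V.

V ≈ 0.630 kV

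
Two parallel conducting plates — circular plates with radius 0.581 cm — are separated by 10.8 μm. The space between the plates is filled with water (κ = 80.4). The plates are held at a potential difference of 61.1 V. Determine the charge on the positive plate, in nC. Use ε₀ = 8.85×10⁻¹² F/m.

A = π(0.581 cm)² = 1.06×10⁻⁴ m².
C = κε₀A/d = 80.4 × 8.85×10⁻¹² × 1.06×10⁻⁴ / 1.08×10⁻⁵ = 6.99×10⁻⁹ F.
Q = CV = 6.99×10⁻⁹ × 61.1 = 4.27×10⁻⁷ C.

Q ≈ 427 nC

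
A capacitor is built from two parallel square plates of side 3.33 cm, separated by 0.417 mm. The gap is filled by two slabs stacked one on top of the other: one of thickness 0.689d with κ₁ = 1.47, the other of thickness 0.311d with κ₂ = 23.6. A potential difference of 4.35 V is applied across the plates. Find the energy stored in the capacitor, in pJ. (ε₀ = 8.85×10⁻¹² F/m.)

462 pJ

A = (3.33 cm)² = 1.11×10⁻³ m².
Stacked slabs ⇒ two capacitors in series, each with the full plate area.
C₁ = κ₁ε₀A/d₁ = 1.47 × 8.85×10⁻¹² × 1.11×10⁻³ / 2.87×10⁻⁴ = 5.02×10⁻¹¹ F.
C₂ = κ₂ε₀A/d₂ = 23.6 × 8.85×10⁻¹² × 1.11×10⁻³ / 1.30×10⁻⁴ = 1.79×10⁻⁹ F.
C = (1/C₁ + 1/C₂)⁻¹ = 4.88×10⁻¹¹ F.
U = ½CV² = ½ × 4.88×10⁻¹¹ × (4.35)² = 4.62×10⁻¹⁰ J.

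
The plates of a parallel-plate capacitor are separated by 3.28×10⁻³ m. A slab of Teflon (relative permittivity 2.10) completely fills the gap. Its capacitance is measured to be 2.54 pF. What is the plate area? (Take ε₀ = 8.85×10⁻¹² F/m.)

A ≈ 448 mm²

A = Cd/(κε₀) = 2.54×10⁻¹² × 3.28×10⁻³ / (2.10 × 8.85×10⁻¹²) = 4.48×10⁻⁴ m².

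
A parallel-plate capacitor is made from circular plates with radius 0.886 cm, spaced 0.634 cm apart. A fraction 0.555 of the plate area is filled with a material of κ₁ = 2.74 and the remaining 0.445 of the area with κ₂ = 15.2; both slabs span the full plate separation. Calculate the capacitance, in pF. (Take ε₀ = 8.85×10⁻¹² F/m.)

A = π(0.886 cm)² = 2.47×10⁻⁴ m².
Side-by-side slabs ⇒ two capacitors in parallel, each spanning the full gap.
C₁ = κ₁ε₀A₁/d = 2.74 × 8.85×10⁻¹² × 1.37×10⁻⁴ / 6.34×10⁻³ = 5.23×10⁻¹³ F.
C₂ = κ₂ε₀A₂/d = 15.2 × 8.85×10⁻¹² × 1.10×10⁻⁴ / 6.34×10⁻³ = 2.33×10⁻¹² F.
C = C₁ + C₂ = 2.85×10⁻¹² F.

C ≈ 2.85 pF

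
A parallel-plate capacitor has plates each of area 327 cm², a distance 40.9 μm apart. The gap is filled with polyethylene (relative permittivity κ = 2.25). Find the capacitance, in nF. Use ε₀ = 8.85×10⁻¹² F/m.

A = 327 cm² = 3.27×10⁻² m².
C = κε₀A/d = 2.25 × 8.85×10⁻¹² × 3.27×10⁻² / 4.09×10⁻⁵ = 1.59×10⁻⁸ F.

15.9 nF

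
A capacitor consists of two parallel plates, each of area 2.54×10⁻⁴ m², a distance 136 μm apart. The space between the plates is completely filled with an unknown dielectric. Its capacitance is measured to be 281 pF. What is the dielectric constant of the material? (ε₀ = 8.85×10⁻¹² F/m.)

κ ≈ 17.0

κ = Cd/(ε₀A) = 2.81×10⁻¹⁰ × 1.36×10⁻⁴ / (8.85×10⁻¹² × 2.54×10⁻⁴) = 17.0.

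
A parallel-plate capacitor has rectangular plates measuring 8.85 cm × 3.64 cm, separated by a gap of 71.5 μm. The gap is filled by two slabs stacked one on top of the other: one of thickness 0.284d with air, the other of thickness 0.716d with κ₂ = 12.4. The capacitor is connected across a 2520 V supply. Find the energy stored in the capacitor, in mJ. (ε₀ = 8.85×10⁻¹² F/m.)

A = 8.85 × 3.64 cm² = 3.22×10⁻³ m².
Stacked slabs ⇒ two capacitors in series, each with the full plate area.
C₁ = κ₁ε₀A/d₁ = 1.00 × 8.85×10⁻¹² × 3.22×10⁻³ / 2.03×10⁻⁵ = 1.40×10⁻⁹ F.
C₂ = κ₂ε₀A/d₂ = 12.4 × 8.85×10⁻¹² × 3.22×10⁻³ / 5.12×10⁻⁵ = 6.91×10⁻⁹ F.
C = (1/C₁ + 1/C₂)⁻¹ = 1.17×10⁻⁹ F.
U = ½CV² = ½ × 1.17×10⁻⁹ × (2520)² = 3.70×10⁻³ J.

U ≈ 3.70 mJ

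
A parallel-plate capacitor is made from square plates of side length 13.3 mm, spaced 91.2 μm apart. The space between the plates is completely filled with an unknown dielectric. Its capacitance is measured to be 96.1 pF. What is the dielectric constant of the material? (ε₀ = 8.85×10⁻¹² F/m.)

κ ≈ 5.60

A = (13.3 mm)² = 1.77×10⁻⁴ m².
κ = Cd/(ε₀A) = 9.61×10⁻¹¹ × 9.12×10⁻⁵ / (8.85×10⁻¹² × 1.77×10⁻⁴) = 5.60.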